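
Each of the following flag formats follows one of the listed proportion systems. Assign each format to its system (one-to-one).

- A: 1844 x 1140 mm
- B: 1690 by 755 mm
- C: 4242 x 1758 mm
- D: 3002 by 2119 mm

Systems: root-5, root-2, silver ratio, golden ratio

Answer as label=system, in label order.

A=golden ratio, B=root-5, C=silver ratio, D=root-2

A = 1844/1140 ≈ 1.618 → golden ratio (1.618)
B = 1690/755 ≈ 2.238 → root-5 (2.236)
C = 4242/1758 ≈ 2.413 → silver ratio (2.414)
D = 3002/2119 ≈ 1.417 → root-2 (1.414)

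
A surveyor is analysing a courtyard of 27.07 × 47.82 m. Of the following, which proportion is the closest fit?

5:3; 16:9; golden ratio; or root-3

Ratio = 47.82 / 27.07 ≈ 1.767.
Distances: 5:3 1.667 (Δ 0.100); 16:9 1.778 (Δ 0.011); golden ratio 1.618 (Δ 0.149); root-3 1.732 (Δ 0.035).

16:9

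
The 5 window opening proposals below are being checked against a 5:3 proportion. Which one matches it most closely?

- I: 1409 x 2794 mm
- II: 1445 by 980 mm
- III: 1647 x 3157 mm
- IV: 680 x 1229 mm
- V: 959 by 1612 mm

V

Ratios (long/short): I ≈ 1.983; II ≈ 1.474; III ≈ 1.917; IV ≈ 1.807; V ≈ 1.681.
5:3 ≈ 1.667; option V is nearest (Δ 0.014).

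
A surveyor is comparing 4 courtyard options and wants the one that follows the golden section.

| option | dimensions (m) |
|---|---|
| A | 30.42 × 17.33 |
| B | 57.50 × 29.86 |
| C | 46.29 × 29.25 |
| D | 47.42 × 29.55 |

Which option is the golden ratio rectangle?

Target golden ratio ≈ 1.618.
A: 1.755 (Δ0.137)  B: 1.926 (Δ0.308)  C: 1.583 (Δ0.035)  D: 1.605 (Δ0.013)

D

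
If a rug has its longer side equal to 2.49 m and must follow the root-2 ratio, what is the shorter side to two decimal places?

root-2 ≈ 1.41421.
Shorter side = 2.49 ÷ 1.41421 ≈ 1.7607 → 1.76 m.

1.76 m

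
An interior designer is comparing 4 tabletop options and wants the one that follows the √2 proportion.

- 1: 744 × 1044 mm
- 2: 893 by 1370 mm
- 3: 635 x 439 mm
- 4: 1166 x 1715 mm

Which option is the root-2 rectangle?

1

Target root-2 ≈ 1.414.
1: 1.403 (Δ0.011)  2: 1.534 (Δ0.120)  3: 1.446 (Δ0.032)  4: 1.471 (Δ0.057)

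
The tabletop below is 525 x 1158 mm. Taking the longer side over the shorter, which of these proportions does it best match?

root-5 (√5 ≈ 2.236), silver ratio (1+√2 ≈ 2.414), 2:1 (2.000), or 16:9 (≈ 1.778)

1158/525 ≈ 2.206. Nearest candidates are root-5 (2.236, off by 0.030) and 2:1 (2.000, off by 0.206).

root-5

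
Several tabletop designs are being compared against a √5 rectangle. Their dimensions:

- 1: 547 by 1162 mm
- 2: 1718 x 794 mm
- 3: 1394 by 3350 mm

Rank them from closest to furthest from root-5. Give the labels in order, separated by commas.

Ratios: 1 = 1162 / 547 ≈ 2.124; 2 = 1718 / 794 ≈ 2.164; 3 = 3350 / 1394 ≈ 2.403.
|Δ from 2.236|: 1 0.112; 2 0.072; 3 0.167.

2, 1, 3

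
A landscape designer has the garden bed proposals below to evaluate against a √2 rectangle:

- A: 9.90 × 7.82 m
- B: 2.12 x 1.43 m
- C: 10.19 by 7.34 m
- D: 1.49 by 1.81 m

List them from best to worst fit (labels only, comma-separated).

C, B, A, D

Ratios: A = 9.90 / 7.82 ≈ 1.266; B = 2.12 / 1.43 ≈ 1.483; C = 10.19 / 7.34 ≈ 1.388; D = 1.81 / 1.49 ≈ 1.215.
|Δ from 1.414|: A 0.148; B 0.069; C 0.026; D 0.199.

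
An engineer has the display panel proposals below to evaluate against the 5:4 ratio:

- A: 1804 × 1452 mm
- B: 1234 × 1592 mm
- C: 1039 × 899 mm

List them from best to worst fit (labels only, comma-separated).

Ratios: A = 1804 / 1452 ≈ 1.242; B = 1592 / 1234 ≈ 1.290; C = 1039 / 899 ≈ 1.156.
|Δ from 1.250|: A 0.008; B 0.040; C 0.094.

A, B, C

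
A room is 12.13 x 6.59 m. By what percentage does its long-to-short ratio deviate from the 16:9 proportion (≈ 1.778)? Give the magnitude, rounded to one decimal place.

3.5%

Ratio = 12.13 / 6.59 ≈ 1.8407.
Ideal 16:9 ≈ 1.7778. |1.8407 − 1.7778| / 1.7778 ≈ 3.54% → 3.5%.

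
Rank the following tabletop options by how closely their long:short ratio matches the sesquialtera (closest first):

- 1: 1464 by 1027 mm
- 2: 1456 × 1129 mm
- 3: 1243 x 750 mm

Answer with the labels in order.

1, 3, 2

1: 1464/1027 ≈ 1.426 → |1.426 − 1.500| = 0.074
2: 1456/1129 ≈ 1.290 → |1.290 − 1.500| = 0.210
3: 1243/750 ≈ 1.657 → |1.657 − 1.500| = 0.157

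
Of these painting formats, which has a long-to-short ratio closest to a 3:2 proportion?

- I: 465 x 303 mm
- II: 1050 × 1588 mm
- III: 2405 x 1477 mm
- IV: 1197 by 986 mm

II

Target 3:2 ≈ 1.500.
I: 1.535 (Δ0.035)  II: 1.512 (Δ0.012)  III: 1.628 (Δ0.128)  IV: 1.214 (Δ0.286)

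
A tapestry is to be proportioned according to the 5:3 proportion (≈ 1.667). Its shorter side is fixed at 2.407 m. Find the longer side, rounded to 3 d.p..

5:3 ≈ 1.66667.
Longer side = 2.407 × 1.66667 ≈ 4.01167 → 4.012 m.

4.012 m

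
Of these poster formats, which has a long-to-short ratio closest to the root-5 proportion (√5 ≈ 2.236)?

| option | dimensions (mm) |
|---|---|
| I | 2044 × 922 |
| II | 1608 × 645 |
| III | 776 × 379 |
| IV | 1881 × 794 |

Ratios (long/short): I ≈ 2.217; II ≈ 2.493; III ≈ 2.047; IV ≈ 2.369.
root-5 ≈ 2.236; option I is nearest (Δ 0.019).

I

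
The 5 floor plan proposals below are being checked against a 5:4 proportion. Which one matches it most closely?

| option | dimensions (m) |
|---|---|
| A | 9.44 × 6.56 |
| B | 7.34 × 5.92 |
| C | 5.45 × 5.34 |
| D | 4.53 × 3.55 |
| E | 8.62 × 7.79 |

Ratios (long/short): A ≈ 1.439; B ≈ 1.240; C ≈ 1.021; D ≈ 1.276; E ≈ 1.107.
5:4 ≈ 1.250; option B is nearest (Δ 0.010).

B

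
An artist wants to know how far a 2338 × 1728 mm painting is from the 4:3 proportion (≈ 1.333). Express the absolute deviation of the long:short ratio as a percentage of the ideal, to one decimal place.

Ratio = 2338 / 1728 ≈ 1.3530.
Ideal 4:3 ≈ 1.3333. |1.3530 − 1.3333| / 1.3333 ≈ 1.48% → 1.5%.

1.5%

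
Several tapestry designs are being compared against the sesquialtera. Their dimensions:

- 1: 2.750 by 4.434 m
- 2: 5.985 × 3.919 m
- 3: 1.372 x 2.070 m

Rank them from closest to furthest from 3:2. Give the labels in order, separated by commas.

1: 4.434/2.750 ≈ 1.612 → |1.612 − 1.500| = 0.112
2: 5.985/3.919 ≈ 1.527 → |1.527 − 1.500| = 0.027
3: 2.070/1.372 ≈ 1.509 → |1.509 − 1.500| = 0.009

3, 2, 1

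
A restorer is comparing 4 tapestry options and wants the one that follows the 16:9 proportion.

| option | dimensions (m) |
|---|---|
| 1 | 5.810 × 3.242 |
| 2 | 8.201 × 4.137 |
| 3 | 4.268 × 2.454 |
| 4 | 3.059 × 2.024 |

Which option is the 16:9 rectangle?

1

Target 16:9 ≈ 1.778.
1: 1.792 (Δ0.014)  2: 1.982 (Δ0.204)  3: 1.739 (Δ0.039)  4: 1.511 (Δ0.267)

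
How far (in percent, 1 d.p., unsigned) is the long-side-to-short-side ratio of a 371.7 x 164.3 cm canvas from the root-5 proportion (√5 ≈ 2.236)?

1.2%

Ratio = 371.7 / 164.3 ≈ 2.2623.
Ideal root-5 ≈ 2.2361. |2.2623 − 2.2361| / 2.2361 ≈ 1.17% → 1.2%.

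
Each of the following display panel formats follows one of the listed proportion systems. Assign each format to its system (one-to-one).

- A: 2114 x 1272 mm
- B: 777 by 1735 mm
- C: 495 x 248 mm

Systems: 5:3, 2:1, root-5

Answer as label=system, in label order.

A=5:3, B=root-5, C=2:1

A = 2114/1272 ≈ 1.662 → 5:3 (1.667)
B = 1735/777 ≈ 2.233 → root-5 (2.236)
C = 495/248 ≈ 1.996 → 2:1 (2.000)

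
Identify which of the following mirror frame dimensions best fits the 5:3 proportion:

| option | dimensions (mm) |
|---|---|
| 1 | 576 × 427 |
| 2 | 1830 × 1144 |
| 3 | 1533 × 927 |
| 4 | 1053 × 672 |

Target 5:3 ≈ 1.667.
1: 1.349 (Δ0.318)  2: 1.600 (Δ0.067)  3: 1.654 (Δ0.013)  4: 1.567 (Δ0.100)

3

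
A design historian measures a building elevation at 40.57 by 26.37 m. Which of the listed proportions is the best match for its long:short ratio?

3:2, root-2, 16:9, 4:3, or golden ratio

40.57/26.37 ≈ 1.538. Nearest candidates are 3:2 (1.500, off by 0.038) and golden ratio (1.618, off by 0.080).

3:2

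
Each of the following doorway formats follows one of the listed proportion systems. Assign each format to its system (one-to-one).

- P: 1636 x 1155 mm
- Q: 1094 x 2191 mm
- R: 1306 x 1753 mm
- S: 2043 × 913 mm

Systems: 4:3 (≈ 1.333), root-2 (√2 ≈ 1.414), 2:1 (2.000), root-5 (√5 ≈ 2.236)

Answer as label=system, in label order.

P = 1636/1155 ≈ 1.416 → root-2 (1.414)
Q = 2191/1094 ≈ 2.003 → 2:1 (2.000)
R = 1753/1306 ≈ 1.342 → 4:3 (1.333)
S = 2043/913 ≈ 2.238 → root-5 (2.236)

P=root-2, Q=2:1, R=4:3, S=root-5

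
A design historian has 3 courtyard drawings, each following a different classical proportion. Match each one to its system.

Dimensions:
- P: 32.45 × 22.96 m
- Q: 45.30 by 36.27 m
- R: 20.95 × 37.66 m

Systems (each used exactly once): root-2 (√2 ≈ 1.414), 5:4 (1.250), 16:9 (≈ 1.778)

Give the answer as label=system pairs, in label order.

Ratios: P ≈ 1.413; Q ≈ 1.249; R ≈ 1.798.
Targets: root-2 ≈ 1.414; 5:4 ≈ 1.250; 16:9 ≈ 1.778.

P=root-2, Q=5:4, R=16:9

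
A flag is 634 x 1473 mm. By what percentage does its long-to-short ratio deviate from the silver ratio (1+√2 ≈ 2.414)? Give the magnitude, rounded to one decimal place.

Ratio = 1473 / 634 ≈ 2.3233.
Ideal silver ratio ≈ 2.4142. |2.3233 − 2.4142| / 2.4142 ≈ 3.77% → 3.8%.

3.8%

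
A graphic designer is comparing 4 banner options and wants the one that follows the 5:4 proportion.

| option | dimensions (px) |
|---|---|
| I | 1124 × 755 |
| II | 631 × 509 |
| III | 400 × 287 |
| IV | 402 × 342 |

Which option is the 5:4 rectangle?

II

Target 5:4 ≈ 1.250.
I: 1.489 (Δ0.239)  II: 1.240 (Δ0.010)  III: 1.394 (Δ0.144)  IV: 1.175 (Δ0.075)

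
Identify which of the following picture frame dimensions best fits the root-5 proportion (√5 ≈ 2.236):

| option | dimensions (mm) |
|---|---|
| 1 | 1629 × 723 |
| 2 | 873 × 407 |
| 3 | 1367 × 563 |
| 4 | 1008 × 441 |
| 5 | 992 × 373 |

Target root-5 ≈ 2.236.
1: 2.253 (Δ0.017)  2: 2.145 (Δ0.091)  3: 2.428 (Δ0.192)  4: 2.286 (Δ0.050)  5: 2.660 (Δ0.424)

1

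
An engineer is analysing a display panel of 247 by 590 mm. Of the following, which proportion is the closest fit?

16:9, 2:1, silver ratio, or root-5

Ratio = 590 / 247 ≈ 2.389.
Distances: 16:9 1.778 (Δ 0.611); 2:1 2.000 (Δ 0.389); silver ratio 2.414 (Δ 0.025); root-5 2.236 (Δ 0.153).

silver ratio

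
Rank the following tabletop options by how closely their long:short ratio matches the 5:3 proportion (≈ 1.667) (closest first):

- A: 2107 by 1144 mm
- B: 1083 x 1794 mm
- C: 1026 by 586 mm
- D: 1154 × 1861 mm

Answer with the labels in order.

Ratios: A = 2107 / 1144 ≈ 1.842; B = 1794 / 1083 ≈ 1.657; C = 1026 / 586 ≈ 1.751; D = 1861 / 1154 ≈ 1.613.
|Δ from 1.667|: A 0.175; B 0.010; C 0.084; D 0.054.

B, D, C, A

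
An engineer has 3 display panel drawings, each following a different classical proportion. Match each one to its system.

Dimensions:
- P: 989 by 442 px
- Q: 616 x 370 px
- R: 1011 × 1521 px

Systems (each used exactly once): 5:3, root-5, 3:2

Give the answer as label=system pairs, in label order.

Ratios: P ≈ 2.238; Q ≈ 1.665; R ≈ 1.504.
Targets: 5:3 ≈ 1.667; root-5 ≈ 2.236; 3:2 ≈ 1.500.

P=root-5, Q=5:3, R=3:2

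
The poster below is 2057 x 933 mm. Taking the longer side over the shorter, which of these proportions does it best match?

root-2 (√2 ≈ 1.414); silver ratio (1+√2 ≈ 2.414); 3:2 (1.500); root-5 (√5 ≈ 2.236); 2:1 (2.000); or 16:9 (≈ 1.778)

root-5

2057/933 ≈ 2.205. Nearest candidates are root-5 (2.236, off by 0.031) and 2:1 (2.000, off by 0.205).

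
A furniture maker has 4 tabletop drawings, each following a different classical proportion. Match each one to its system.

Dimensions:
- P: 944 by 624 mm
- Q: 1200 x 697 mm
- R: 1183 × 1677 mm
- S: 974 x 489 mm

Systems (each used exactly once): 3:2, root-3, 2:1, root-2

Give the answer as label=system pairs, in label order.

Ratios: P ≈ 1.513; Q ≈ 1.722; R ≈ 1.418; S ≈ 1.992.
Targets: 3:2 ≈ 1.500; root-3 ≈ 1.732; 2:1 ≈ 2.000; root-2 ≈ 1.414.

P=3:2, Q=root-3, R=root-2, S=2:1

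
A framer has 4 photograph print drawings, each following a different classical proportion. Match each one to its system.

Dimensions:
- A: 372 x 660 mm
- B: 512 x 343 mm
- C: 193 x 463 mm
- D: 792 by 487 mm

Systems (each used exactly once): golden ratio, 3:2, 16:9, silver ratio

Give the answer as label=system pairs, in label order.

A=16:9, B=3:2, C=silver ratio, D=golden ratio

A = 660/372 ≈ 1.774 → 16:9 (1.778)
B = 512/343 ≈ 1.493 → 3:2 (1.500)
C = 463/193 ≈ 2.399 → silver ratio (2.414)
D = 792/487 ≈ 1.626 → golden ratio (1.618)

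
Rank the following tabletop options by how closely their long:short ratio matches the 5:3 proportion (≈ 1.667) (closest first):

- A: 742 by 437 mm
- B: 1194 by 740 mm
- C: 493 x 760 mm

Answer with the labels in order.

Ratios: A = 742 / 437 ≈ 1.698; B = 1194 / 740 ≈ 1.614; C = 760 / 493 ≈ 1.542.
|Δ from 1.667|: A 0.031; B 0.053; C 0.125.

A, B, C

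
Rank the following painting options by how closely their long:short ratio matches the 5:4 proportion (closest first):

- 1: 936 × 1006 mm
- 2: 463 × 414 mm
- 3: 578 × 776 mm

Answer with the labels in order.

Ratios: 1 = 1006 / 936 ≈ 1.075; 2 = 463 / 414 ≈ 1.118; 3 = 776 / 578 ≈ 1.343.
|Δ from 1.250|: 1 0.175; 2 0.132; 3 0.093.

3, 2, 1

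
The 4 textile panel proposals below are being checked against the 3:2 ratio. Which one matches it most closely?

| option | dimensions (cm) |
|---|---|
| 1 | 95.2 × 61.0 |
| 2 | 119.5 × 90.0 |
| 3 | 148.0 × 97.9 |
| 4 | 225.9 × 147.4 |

3

Ratios (long/short): 1 ≈ 1.561; 2 ≈ 1.328; 3 ≈ 1.512; 4 ≈ 1.533.
3:2 ≈ 1.500; option 3 is nearest (Δ 0.012).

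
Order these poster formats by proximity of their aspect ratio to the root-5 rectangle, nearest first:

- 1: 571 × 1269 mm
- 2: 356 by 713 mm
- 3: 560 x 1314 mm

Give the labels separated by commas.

Ratios: 1 = 1269 / 571 ≈ 2.222; 2 = 713 / 356 ≈ 2.003; 3 = 1314 / 560 ≈ 2.346.
|Δ from 2.236|: 1 0.014; 2 0.233; 3 0.110.

1, 3, 2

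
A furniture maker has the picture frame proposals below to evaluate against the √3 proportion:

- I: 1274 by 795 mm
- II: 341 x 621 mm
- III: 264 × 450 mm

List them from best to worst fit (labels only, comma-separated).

III, II, I

Ratios: I = 1274 / 795 ≈ 1.603; II = 621 / 341 ≈ 1.821; III = 450 / 264 ≈ 1.705.
|Δ from 1.732|: I 0.129; II 0.089; III 0.027.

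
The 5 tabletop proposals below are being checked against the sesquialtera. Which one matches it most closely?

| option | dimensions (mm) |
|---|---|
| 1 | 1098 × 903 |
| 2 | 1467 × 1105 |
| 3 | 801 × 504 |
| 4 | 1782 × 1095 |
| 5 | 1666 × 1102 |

5

Ratios (long/short): 1 ≈ 1.216; 2 ≈ 1.328; 3 ≈ 1.589; 4 ≈ 1.627; 5 ≈ 1.512.
3:2 ≈ 1.500; option 5 is nearest (Δ 0.012).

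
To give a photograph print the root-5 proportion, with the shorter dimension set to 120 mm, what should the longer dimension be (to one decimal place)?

root-5 ≈ 2.23607.
Longer side = 120 × 2.23607 ≈ 268.328 → 268.3 mm.

268.3 mm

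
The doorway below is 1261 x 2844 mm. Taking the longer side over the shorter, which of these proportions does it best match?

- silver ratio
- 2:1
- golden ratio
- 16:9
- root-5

root-5

2844/1261 ≈ 2.255. Nearest candidates are root-5 (2.236, off by 0.019) and silver ratio (2.414, off by 0.159).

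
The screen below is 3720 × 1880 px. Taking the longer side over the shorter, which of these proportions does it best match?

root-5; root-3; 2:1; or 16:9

Ratio = 3720 / 1880 ≈ 1.979.
Distances: root-5 2.236 (Δ 0.257); root-3 1.732 (Δ 0.247); 2:1 2.000 (Δ 0.021); 16:9 1.778 (Δ 0.201).

2:1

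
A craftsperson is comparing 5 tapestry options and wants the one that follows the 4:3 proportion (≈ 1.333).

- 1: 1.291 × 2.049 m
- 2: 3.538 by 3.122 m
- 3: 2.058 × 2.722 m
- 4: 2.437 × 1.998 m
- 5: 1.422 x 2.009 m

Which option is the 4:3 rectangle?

Target 4:3 ≈ 1.333.
1: 1.587 (Δ0.254)  2: 1.133 (Δ0.200)  3: 1.323 (Δ0.010)  4: 1.220 (Δ0.113)  5: 1.413 (Δ0.080)

3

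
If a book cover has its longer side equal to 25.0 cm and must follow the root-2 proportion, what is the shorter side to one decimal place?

root-2 ≈ 1.41421.
Shorter side = 25.0 ÷ 1.41421 ≈ 17.678 → 17.7 cm.

17.7 cm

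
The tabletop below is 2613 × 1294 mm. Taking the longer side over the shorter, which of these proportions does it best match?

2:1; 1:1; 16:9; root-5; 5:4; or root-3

Ratio = 2613 / 1294 ≈ 2.019.
Distances: 2:1 2.000 (Δ 0.019); 1:1 1.000 (Δ 1.019); 16:9 1.778 (Δ 0.241); root-5 2.236 (Δ 0.217); 5:4 1.250 (Δ 0.769); root-3 1.732 (Δ 0.287).

2:1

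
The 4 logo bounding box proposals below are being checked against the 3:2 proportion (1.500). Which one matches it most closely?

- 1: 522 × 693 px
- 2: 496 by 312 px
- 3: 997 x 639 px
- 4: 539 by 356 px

4

Ratios (long/short): 1 ≈ 1.328; 2 ≈ 1.590; 3 ≈ 1.560; 4 ≈ 1.514.
3:2 ≈ 1.500; option 4 is nearest (Δ 0.014).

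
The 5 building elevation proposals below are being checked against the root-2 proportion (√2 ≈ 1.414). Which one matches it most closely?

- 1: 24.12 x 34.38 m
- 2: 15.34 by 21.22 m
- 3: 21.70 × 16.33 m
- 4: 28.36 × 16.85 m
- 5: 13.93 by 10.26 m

Ratios (long/short): 1 ≈ 1.425; 2 ≈ 1.383; 3 ≈ 1.329; 4 ≈ 1.683; 5 ≈ 1.358.
root-2 ≈ 1.414; option 1 is nearest (Δ 0.011).

1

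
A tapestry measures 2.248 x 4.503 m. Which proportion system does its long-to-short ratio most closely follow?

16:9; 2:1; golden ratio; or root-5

Ratio = 4.503 / 2.248 ≈ 2.003.
Distances: 16:9 1.778 (Δ 0.225); 2:1 2.000 (Δ 0.003); golden ratio 1.618 (Δ 0.385); root-5 2.236 (Δ 0.233).

2:1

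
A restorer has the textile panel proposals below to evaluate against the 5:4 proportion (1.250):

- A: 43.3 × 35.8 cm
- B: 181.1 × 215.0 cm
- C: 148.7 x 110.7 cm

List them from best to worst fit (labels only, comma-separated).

Ratios: A = 43.3 / 35.8 ≈ 1.209; B = 215.0 / 181.1 ≈ 1.187; C = 148.7 / 110.7 ≈ 1.343.
|Δ from 1.250|: A 0.041; B 0.063; C 0.093.

A, B, C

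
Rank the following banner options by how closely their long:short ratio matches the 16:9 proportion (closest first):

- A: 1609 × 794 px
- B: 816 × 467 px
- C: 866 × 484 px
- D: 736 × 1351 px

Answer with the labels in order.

C, B, D, A

Ratios: A = 1609 / 794 ≈ 2.026; B = 816 / 467 ≈ 1.747; C = 866 / 484 ≈ 1.789; D = 1351 / 736 ≈ 1.836.
|Δ from 1.778|: A 0.248; B 0.031; C 0.011; D 0.058.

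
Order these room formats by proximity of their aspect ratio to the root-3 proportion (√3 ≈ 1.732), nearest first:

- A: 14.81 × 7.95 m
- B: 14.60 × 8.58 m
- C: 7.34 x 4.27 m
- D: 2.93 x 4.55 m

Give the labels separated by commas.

A: 14.81/7.95 ≈ 1.863 → |1.863 − 1.732| = 0.131
B: 14.60/8.58 ≈ 1.702 → |1.702 − 1.732| = 0.030
C: 7.34/4.27 ≈ 1.719 → |1.719 − 1.732| = 0.013
D: 4.55/2.93 ≈ 1.553 → |1.553 − 1.732| = 0.179

C, B, A, D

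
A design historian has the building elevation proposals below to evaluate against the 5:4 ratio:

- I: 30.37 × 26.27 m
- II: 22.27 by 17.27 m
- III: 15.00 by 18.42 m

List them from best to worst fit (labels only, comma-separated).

III, II, I

I: 30.37/26.27 ≈ 1.156 → |1.156 − 1.250| = 0.094
II: 22.27/17.27 ≈ 1.290 → |1.290 − 1.250| = 0.040
III: 18.42/15.00 ≈ 1.228 → |1.228 − 1.250| = 0.022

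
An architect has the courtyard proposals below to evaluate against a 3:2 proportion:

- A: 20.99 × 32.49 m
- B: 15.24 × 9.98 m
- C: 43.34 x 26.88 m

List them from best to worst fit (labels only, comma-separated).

B, A, C

A: 32.49/20.99 ≈ 1.548 → |1.548 − 1.500| = 0.048
B: 15.24/9.98 ≈ 1.527 → |1.527 − 1.500| = 0.027
C: 43.34/26.88 ≈ 1.612 → |1.612 − 1.500| = 0.112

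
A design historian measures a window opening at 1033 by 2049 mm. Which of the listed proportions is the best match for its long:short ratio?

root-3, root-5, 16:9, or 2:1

2:1

2049/1033 ≈ 1.984. Nearest candidates are 2:1 (2.000, off by 0.016) and 16:9 (1.778, off by 0.206).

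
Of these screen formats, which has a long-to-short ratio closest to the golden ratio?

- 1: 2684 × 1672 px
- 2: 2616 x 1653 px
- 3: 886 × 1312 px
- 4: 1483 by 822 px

Target golden ratio ≈ 1.618.
1: 1.605 (Δ0.013)  2: 1.583 (Δ0.035)  3: 1.481 (Δ0.137)  4: 1.804 (Δ0.186)

1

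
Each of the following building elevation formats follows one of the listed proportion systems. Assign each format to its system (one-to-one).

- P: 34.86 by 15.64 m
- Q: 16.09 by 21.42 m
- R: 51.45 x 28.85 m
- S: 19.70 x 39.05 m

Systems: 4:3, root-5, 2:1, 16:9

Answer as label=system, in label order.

P=root-5, Q=4:3, R=16:9, S=2:1

Ratios: P ≈ 2.229; Q ≈ 1.331; R ≈ 1.783; S ≈ 1.982.
Targets: 4:3 ≈ 1.333; root-5 ≈ 2.236; 2:1 ≈ 2.000; 16:9 ≈ 1.778.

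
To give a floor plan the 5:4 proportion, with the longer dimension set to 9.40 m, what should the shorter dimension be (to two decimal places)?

5:4 = 1.25000.
Shorter side = 9.40 ÷ 1.25000 ≈ 7.5200 → 7.52 m.

7.52 m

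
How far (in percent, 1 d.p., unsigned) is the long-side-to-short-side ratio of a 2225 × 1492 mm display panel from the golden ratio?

7.8%

Ratio = 2225 / 1492 ≈ 1.4913.
Ideal golden ratio ≈ 1.6180. |1.4913 − 1.6180| / 1.6180 ≈ 7.83% → 7.8%.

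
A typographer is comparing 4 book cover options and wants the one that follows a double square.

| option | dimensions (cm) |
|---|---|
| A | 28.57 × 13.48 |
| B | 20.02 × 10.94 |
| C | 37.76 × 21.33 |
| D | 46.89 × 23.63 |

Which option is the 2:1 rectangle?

D

Target 2:1 ≈ 2.000.
A: 2.119 (Δ0.119)  B: 1.830 (Δ0.170)  C: 1.770 (Δ0.230)  D: 1.984 (Δ0.016)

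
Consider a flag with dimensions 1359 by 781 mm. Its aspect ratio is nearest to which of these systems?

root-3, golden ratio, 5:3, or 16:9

root-3

1359/781 ≈ 1.740. Nearest candidates are root-3 (1.732, off by 0.008) and 16:9 (1.778, off by 0.038).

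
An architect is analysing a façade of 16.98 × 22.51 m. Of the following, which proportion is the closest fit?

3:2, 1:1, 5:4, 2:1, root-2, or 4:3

4:3

22.51/16.98 ≈ 1.326. Nearest candidates are 4:3 (1.333, off by 0.007) and 5:4 (1.250, off by 0.076).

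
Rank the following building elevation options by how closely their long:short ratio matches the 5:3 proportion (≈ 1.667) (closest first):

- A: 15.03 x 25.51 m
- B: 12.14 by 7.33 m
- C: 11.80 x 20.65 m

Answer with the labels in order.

B, A, C

A: 25.51/15.03 ≈ 1.697 → |1.697 − 1.667| = 0.030
B: 12.14/7.33 ≈ 1.656 → |1.656 − 1.667| = 0.011
C: 20.65/11.80 ≈ 1.750 → |1.750 − 1.667| = 0.083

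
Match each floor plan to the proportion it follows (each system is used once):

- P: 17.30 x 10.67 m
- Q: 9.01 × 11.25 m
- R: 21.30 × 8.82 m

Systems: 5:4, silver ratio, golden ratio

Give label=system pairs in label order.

Ratios: P ≈ 1.621; Q ≈ 1.249; R ≈ 2.415.
Targets: 5:4 ≈ 1.250; silver ratio ≈ 2.414; golden ratio ≈ 1.618.

P=golden ratio, Q=5:4, R=silver ratio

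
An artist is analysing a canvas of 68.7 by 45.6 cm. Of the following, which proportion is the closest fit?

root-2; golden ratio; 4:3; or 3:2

Ratio = 68.7 / 45.6 ≈ 1.507.
Distances: root-2 1.414 (Δ 0.093); golden ratio 1.618 (Δ 0.111); 4:3 1.333 (Δ 0.174); 3:2 1.500 (Δ 0.007).

3:2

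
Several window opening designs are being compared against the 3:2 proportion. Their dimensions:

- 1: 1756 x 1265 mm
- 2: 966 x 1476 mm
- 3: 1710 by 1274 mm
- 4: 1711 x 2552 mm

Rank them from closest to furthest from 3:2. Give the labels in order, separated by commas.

4, 2, 1, 3

1: 1756/1265 ≈ 1.388 → |1.388 − 1.500| = 0.112
2: 1476/966 ≈ 1.528 → |1.528 − 1.500| = 0.028
3: 1710/1274 ≈ 1.342 → |1.342 − 1.500| = 0.158
4: 2552/1711 ≈ 1.492 → |1.492 − 1.500| = 0.008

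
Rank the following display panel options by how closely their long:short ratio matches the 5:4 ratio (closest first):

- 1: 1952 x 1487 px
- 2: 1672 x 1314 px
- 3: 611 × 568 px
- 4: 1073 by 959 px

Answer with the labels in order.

1: 1952/1487 ≈ 1.313 → |1.313 − 1.250| = 0.063
2: 1672/1314 ≈ 1.272 → |1.272 − 1.250| = 0.022
3: 611/568 ≈ 1.076 → |1.076 − 1.250| = 0.174
4: 1073/959 ≈ 1.119 → |1.119 − 1.250| = 0.131

2, 1, 4, 3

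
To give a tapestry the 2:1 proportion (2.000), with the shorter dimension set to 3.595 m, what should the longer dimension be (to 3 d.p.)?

2:1 = 2.00000.
Longer side = 3.595 × 2.00000 ≈ 7.19000 → 7.190 m.

7.190 m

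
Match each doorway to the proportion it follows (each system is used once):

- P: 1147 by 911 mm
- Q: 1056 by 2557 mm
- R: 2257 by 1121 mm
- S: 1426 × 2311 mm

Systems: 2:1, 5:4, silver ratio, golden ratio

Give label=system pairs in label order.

P=5:4, Q=silver ratio, R=2:1, S=golden ratio

P = 1147/911 ≈ 1.259 → 5:4 (1.250)
Q = 2557/1056 ≈ 2.421 → silver ratio (2.414)
R = 2257/1121 ≈ 2.013 → 2:1 (2.000)
S = 2311/1426 ≈ 1.621 → golden ratio (1.618)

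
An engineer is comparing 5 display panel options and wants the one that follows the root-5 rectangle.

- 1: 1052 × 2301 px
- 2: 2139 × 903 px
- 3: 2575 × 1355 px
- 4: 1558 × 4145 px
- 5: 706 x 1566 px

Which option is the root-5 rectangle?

5

Ratios (long/short): 1 ≈ 2.187; 2 ≈ 2.369; 3 ≈ 1.900; 4 ≈ 2.660; 5 ≈ 2.218.
root-5 ≈ 2.236; option 5 is nearest (Δ 0.018).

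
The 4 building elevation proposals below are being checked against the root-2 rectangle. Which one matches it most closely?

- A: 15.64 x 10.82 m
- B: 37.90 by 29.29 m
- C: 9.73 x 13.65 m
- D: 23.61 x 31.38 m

C

Ratios (long/short): A ≈ 1.445; B ≈ 1.294; C ≈ 1.403; D ≈ 1.329.
root-2 ≈ 1.414; option C is nearest (Δ 0.011).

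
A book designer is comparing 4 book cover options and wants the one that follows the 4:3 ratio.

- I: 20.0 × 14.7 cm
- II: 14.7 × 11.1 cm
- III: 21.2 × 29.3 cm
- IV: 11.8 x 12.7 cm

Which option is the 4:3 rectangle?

Ratios (long/short): I ≈ 1.361; II ≈ 1.324; III ≈ 1.382; IV ≈ 1.076.
4:3 ≈ 1.333; option II is nearest (Δ 0.009).

II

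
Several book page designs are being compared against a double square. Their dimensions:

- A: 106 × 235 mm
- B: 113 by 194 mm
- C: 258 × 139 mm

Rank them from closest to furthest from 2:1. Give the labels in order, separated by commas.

A: 235/106 ≈ 2.217 → |2.217 − 2.000| = 0.217
B: 194/113 ≈ 1.717 → |1.717 − 2.000| = 0.283
C: 258/139 ≈ 1.856 → |1.856 − 2.000| = 0.144

C, A, B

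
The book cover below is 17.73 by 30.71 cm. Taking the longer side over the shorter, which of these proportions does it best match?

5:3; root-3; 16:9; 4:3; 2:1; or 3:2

root-3

30.71/17.73 ≈ 1.732. Nearest candidates are root-3 (1.732, off by 0.000) and 16:9 (1.778, off by 0.046).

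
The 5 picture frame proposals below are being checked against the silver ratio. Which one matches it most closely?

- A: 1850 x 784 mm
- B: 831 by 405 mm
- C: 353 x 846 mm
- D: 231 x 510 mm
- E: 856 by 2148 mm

Ratios (long/short): A ≈ 2.360; B ≈ 2.052; C ≈ 2.397; D ≈ 2.208; E ≈ 2.509.
silver ratio ≈ 2.414; option C is nearest (Δ 0.017).

C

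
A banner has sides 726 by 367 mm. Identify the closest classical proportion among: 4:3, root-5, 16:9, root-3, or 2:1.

2:1

Ratio = 726 / 367 ≈ 1.978.
Distances: 4:3 1.333 (Δ 0.645); root-5 2.236 (Δ 0.258); 16:9 1.778 (Δ 0.200); root-3 1.732 (Δ 0.246); 2:1 2.000 (Δ 0.022).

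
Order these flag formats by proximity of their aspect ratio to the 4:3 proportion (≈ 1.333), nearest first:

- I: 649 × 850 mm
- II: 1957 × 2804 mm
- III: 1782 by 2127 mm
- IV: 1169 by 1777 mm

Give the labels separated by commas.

I: 850/649 ≈ 1.310 → |1.310 − 1.333| = 0.023
II: 2804/1957 ≈ 1.433 → |1.433 − 1.333| = 0.100
III: 2127/1782 ≈ 1.194 → |1.194 − 1.333| = 0.139
IV: 1777/1169 ≈ 1.520 → |1.520 − 1.333| = 0.187

I, II, III, IV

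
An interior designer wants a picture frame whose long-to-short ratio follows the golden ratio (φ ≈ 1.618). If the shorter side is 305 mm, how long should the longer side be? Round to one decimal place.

493.5 mm

golden ratio ≈ 1.61803.
Longer side = 305 × 1.61803 ≈ 493.499 → 493.5 mm.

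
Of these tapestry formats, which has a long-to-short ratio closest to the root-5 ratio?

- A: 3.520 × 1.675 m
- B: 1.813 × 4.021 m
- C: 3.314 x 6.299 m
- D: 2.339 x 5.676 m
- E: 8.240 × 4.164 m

Target root-5 ≈ 2.236.
A: 2.101 (Δ0.135)  B: 2.218 (Δ0.018)  C: 1.901 (Δ0.335)  D: 2.427 (Δ0.191)  E: 1.979 (Δ0.257)

B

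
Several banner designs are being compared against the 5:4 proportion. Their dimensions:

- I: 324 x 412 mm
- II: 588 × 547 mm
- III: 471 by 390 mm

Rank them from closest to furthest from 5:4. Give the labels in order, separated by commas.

I, III, II

Ratios: I = 412 / 324 ≈ 1.272; II = 588 / 547 ≈ 1.075; III = 471 / 390 ≈ 1.208.
|Δ from 1.250|: I 0.022; II 0.175; III 0.042.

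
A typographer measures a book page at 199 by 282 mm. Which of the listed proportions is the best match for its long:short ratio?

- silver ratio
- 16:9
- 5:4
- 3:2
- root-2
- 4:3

root-2

282/199 ≈ 1.417. Nearest candidates are root-2 (1.414, off by 0.003) and 3:2 (1.500, off by 0.083).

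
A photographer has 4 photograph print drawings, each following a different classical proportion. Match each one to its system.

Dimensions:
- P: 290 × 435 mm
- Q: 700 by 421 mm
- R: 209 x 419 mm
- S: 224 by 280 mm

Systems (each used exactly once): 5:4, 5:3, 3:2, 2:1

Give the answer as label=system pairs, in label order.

P=3:2, Q=5:3, R=2:1, S=5:4

Ratios: P ≈ 1.500; Q ≈ 1.663; R ≈ 2.005; S ≈ 1.250.
Targets: 5:4 ≈ 1.250; 5:3 ≈ 1.667; 3:2 ≈ 1.500; 2:1 ≈ 2.000.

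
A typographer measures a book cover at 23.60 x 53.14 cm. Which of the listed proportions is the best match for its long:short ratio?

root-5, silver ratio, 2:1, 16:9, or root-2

root-5

53.14/23.60 ≈ 2.252. Nearest candidates are root-5 (2.236, off by 0.016) and silver ratio (2.414, off by 0.162).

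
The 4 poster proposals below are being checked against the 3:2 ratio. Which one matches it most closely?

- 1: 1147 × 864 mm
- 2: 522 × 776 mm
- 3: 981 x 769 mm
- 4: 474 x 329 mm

2

Target 3:2 ≈ 1.500.
1: 1.328 (Δ0.172)  2: 1.487 (Δ0.013)  3: 1.276 (Δ0.224)  4: 1.441 (Δ0.059)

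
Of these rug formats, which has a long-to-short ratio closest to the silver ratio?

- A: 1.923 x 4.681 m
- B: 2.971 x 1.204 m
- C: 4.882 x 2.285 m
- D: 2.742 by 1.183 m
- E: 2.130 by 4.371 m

Target silver ratio ≈ 2.414.
A: 2.434 (Δ0.020)  B: 2.468 (Δ0.054)  C: 2.137 (Δ0.277)  D: 2.318 (Δ0.096)  E: 2.052 (Δ0.362)

A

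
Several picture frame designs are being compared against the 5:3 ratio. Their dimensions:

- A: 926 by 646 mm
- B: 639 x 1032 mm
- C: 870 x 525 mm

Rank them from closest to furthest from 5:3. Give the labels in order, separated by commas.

C, B, A

Ratios: A = 926 / 646 ≈ 1.433; B = 1032 / 639 ≈ 1.615; C = 870 / 525 ≈ 1.657.
|Δ from 1.667|: A 0.234; B 0.052; C 0.010.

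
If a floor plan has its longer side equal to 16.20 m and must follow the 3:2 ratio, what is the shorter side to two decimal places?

10.80 m

3:2 = 1.50000.
Shorter side = 16.20 ÷ 1.50000 ≈ 10.8000 → 10.80 m.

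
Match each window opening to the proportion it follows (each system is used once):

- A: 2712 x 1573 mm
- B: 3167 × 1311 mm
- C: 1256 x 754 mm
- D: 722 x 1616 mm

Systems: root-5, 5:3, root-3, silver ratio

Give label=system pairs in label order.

A = 2712/1573 ≈ 1.724 → root-3 (1.732)
B = 3167/1311 ≈ 2.416 → silver ratio (2.414)
C = 1256/754 ≈ 1.666 → 5:3 (1.667)
D = 1616/722 ≈ 2.238 → root-5 (2.236)

A=root-3, B=silver ratio, C=5:3, D=root-5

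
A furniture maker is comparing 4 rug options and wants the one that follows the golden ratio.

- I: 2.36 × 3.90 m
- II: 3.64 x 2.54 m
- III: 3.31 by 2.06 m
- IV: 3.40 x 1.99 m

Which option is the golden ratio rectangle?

Ratios (long/short): I ≈ 1.653; II ≈ 1.433; III ≈ 1.607; IV ≈ 1.709.
golden ratio ≈ 1.618; option III is nearest (Δ 0.011).

III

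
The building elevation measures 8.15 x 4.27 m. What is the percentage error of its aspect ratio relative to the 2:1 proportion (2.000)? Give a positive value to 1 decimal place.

Ratio = 8.15 / 4.27 ≈ 1.9087.
Ideal 2:1 = 2.0000. |1.9087 − 2.0000| / 2.0000 ≈ 4.56% → 4.6%.

4.6%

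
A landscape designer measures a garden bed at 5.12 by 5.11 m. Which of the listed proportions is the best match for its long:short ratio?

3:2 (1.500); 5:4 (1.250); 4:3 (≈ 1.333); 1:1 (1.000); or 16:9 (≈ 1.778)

5.12/5.11 ≈ 1.002. Nearest candidates are 1:1 (1.000, off by 0.002) and 5:4 (1.250, off by 0.248).

1:1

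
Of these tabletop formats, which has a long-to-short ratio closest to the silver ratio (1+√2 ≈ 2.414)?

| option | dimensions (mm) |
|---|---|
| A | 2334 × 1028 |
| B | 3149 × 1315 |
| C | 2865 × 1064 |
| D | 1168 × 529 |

Target silver ratio ≈ 2.414.
A: 2.270 (Δ0.144)  B: 2.395 (Δ0.019)  C: 2.693 (Δ0.279)  D: 2.208 (Δ0.206)

B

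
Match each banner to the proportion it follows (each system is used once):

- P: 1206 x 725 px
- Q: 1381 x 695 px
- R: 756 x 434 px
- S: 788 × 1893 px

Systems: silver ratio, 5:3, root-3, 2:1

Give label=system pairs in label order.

P=5:3, Q=2:1, R=root-3, S=silver ratio

P = 1206/725 ≈ 1.663 → 5:3 (1.667)
Q = 1381/695 ≈ 1.987 → 2:1 (2.000)
R = 756/434 ≈ 1.742 → root-3 (1.732)
S = 1893/788 ≈ 2.402 → silver ratio (2.414)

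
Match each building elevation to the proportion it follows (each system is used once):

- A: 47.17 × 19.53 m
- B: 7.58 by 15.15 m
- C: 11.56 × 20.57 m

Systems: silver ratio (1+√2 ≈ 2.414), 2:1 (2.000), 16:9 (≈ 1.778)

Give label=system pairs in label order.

Ratios: A ≈ 2.415; B ≈ 1.999; C ≈ 1.779.
Targets: silver ratio ≈ 2.414; 2:1 ≈ 2.000; 16:9 ≈ 1.778.

A=silver ratio, B=2:1, C=16:9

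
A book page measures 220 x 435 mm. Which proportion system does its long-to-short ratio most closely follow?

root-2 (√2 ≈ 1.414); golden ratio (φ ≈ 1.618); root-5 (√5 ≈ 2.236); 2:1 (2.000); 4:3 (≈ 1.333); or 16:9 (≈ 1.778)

Ratio = 435 / 220 ≈ 1.977.
Distances: root-2 1.414 (Δ 0.563); golden ratio 1.618 (Δ 0.359); root-5 2.236 (Δ 0.259); 2:1 2.000 (Δ 0.023); 4:3 1.333 (Δ 0.644); 16:9 1.778 (Δ 0.199).

2:1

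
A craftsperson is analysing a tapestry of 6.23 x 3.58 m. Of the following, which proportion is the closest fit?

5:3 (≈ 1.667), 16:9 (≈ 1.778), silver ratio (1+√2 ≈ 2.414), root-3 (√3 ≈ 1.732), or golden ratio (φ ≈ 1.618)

Ratio = 6.23 / 3.58 ≈ 1.740.
Distances: 5:3 1.667 (Δ 0.073); 16:9 1.778 (Δ 0.038); silver ratio 2.414 (Δ 0.674); root-3 1.732 (Δ 0.008); golden ratio 1.618 (Δ 0.122).

root-3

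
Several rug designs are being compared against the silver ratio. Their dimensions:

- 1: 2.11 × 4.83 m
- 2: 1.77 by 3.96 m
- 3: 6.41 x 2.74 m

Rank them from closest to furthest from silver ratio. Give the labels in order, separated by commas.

1: 4.83/2.11 ≈ 2.289 → |2.289 − 2.414| = 0.125
2: 3.96/1.77 ≈ 2.237 → |2.237 − 2.414| = 0.177
3: 6.41/2.74 ≈ 2.339 → |2.339 − 2.414| = 0.075

3, 1, 2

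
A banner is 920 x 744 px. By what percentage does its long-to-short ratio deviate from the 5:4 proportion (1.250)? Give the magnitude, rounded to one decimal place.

Ratio = 920 / 744 ≈ 1.2366.
Ideal 5:4 = 1.2500. |1.2366 − 1.2500| / 1.2500 ≈ 1.07% → 1.1%.

1.1%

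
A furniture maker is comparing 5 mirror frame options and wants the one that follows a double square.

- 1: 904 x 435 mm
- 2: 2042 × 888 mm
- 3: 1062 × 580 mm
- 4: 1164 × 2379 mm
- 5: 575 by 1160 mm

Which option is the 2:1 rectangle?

5

Ratios (long/short): 1 ≈ 2.078; 2 ≈ 2.300; 3 ≈ 1.831; 4 ≈ 2.044; 5 ≈ 2.017.
2:1 ≈ 2.000; option 5 is nearest (Δ 0.017).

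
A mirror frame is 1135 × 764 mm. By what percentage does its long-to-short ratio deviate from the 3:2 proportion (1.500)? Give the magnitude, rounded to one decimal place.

1.0%

Ratio = 1135 / 764 ≈ 1.4856.
Ideal 3:2 = 1.5000. |1.4856 − 1.5000| / 1.5000 ≈ 0.96% → 1.0%.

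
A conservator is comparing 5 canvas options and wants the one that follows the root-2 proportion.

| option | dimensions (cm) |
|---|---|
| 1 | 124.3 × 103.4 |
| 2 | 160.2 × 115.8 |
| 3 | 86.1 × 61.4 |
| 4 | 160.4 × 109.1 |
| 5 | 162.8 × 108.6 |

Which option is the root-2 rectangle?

3

Ratios (long/short): 1 ≈ 1.202; 2 ≈ 1.383; 3 ≈ 1.402; 4 ≈ 1.470; 5 ≈ 1.499.
root-2 ≈ 1.414; option 3 is nearest (Δ 0.012).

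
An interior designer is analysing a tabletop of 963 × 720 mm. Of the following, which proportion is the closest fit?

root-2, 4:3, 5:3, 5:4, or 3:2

963/720 ≈ 1.337. Nearest candidates are 4:3 (1.333, off by 0.004) and root-2 (1.414, off by 0.077).

4:3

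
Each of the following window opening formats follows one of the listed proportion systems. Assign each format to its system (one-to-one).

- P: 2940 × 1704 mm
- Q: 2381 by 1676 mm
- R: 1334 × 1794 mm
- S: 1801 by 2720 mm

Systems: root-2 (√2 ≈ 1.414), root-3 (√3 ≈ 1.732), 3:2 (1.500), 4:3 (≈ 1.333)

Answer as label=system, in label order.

P=root-3, Q=root-2, R=4:3, S=3:2

P = 2940/1704 ≈ 1.725 → root-3 (1.732)
Q = 2381/1676 ≈ 1.421 → root-2 (1.414)
R = 1794/1334 ≈ 1.345 → 4:3 (1.333)
S = 2720/1801 ≈ 1.510 → 3:2 (1.500)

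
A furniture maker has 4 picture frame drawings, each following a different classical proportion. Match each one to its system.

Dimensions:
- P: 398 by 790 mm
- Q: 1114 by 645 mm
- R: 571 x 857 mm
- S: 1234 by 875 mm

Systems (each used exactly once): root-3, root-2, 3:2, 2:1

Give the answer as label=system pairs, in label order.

P=2:1, Q=root-3, R=3:2, S=root-2

Ratios: P ≈ 1.985; Q ≈ 1.727; R ≈ 1.501; S ≈ 1.410.
Targets: root-3 ≈ 1.732; root-2 ≈ 1.414; 3:2 ≈ 1.500; 2:1 ≈ 2.000.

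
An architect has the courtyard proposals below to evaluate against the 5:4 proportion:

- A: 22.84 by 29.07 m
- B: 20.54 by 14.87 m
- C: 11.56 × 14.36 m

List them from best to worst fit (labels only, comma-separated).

Ratios: A = 29.07 / 22.84 ≈ 1.273; B = 20.54 / 14.87 ≈ 1.381; C = 14.36 / 11.56 ≈ 1.242.
|Δ from 1.250|: A 0.023; B 0.131; C 0.008.

C, A, B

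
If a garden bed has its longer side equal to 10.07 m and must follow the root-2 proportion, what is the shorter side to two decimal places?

root-2 ≈ 1.41421.
Shorter side = 10.07 ÷ 1.41421 ≈ 7.1206 → 7.12 m.

7.12 m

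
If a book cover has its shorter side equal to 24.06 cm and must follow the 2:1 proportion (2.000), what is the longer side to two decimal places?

2:1 = 2.00000.
Longer side = 24.06 × 2.00000 ≈ 48.1200 → 48.12 cm.

48.12 cm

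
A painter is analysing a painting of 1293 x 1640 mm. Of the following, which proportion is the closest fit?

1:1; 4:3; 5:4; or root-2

5:4

1640/1293 ≈ 1.268. Nearest candidates are 5:4 (1.250, off by 0.018) and 4:3 (1.333, off by 0.065).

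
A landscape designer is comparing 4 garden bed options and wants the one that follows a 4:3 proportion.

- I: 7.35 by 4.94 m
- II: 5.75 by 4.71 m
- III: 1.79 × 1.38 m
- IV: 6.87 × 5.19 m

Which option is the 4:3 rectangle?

IV

Ratios (long/short): I ≈ 1.488; II ≈ 1.221; III ≈ 1.297; IV ≈ 1.324.
4:3 ≈ 1.333; option IV is nearest (Δ 0.009).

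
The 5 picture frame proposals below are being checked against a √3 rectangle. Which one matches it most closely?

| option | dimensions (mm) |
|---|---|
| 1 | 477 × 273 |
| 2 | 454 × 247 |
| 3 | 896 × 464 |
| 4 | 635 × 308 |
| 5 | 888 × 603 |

Ratios (long/short): 1 ≈ 1.747; 2 ≈ 1.838; 3 ≈ 1.931; 4 ≈ 2.062; 5 ≈ 1.473.
root-3 ≈ 1.732; option 1 is nearest (Δ 0.015).

1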